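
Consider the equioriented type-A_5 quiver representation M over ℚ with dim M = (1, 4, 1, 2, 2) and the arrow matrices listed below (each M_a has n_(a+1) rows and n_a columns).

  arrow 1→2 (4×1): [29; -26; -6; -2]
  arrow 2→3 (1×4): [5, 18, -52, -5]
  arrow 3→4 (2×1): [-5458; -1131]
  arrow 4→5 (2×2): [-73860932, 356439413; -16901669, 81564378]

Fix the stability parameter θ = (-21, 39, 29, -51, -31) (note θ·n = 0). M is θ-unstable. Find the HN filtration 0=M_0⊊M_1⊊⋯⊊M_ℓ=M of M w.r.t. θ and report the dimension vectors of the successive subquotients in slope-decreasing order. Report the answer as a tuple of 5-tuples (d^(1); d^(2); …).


Barcode: M ≅ I[1,5], I[2,2]^3, I[4,5]. HN layers by μ_θ (5 steps, strictly decreasing):
  μ^(1)=39; μ^(2)=-7/2; μ^(3)=-21; μ^(4)=-31; μ^(5)=-51

((0, 3, 0, 0, 0); (0, 1, 1, 1, 1); (1, 0, 0, 0, 0); (0, 0, 0, 0, 1); (0, 0, 0, 1, 0))


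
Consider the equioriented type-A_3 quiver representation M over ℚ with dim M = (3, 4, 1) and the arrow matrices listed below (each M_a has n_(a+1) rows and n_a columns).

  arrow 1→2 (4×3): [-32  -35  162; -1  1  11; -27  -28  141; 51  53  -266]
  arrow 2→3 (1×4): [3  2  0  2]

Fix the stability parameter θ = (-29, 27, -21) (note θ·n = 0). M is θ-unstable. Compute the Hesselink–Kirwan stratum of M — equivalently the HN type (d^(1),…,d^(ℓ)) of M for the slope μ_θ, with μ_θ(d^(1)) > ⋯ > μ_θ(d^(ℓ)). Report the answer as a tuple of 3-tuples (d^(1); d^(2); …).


Barcode: M ≅ I[1,2]^2, I[1,3], I[2,2]. HN layers by μ_θ (3 steps, strictly decreasing):
  μ^(1)=27; μ^(2)=3; μ^(3)=-29

((0, 3, 0); (0, 1, 1); (3, 0, 0))


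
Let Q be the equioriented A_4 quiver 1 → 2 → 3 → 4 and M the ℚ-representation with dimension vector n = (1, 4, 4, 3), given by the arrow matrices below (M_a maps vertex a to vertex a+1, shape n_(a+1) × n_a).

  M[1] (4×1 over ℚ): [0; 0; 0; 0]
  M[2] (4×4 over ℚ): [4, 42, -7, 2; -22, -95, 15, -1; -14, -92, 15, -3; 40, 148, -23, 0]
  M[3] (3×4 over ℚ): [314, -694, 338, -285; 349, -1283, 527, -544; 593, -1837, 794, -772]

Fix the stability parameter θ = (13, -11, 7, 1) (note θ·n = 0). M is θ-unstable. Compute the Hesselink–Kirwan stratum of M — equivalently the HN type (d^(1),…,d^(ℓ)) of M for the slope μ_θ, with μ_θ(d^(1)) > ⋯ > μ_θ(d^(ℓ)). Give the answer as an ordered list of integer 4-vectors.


Interval decomposition of M: I[1,1], I[2,2], I[2,4]^3, I[3,3].
HN type (ℓ=4): μ^(1)=13; μ^(2)=7; μ^(3)=4; μ^(4)=-11

((1, 0, 0, 0); (0, 0, 1, 0); (0, 0, 3, 3); (0, 4, 0, 0))


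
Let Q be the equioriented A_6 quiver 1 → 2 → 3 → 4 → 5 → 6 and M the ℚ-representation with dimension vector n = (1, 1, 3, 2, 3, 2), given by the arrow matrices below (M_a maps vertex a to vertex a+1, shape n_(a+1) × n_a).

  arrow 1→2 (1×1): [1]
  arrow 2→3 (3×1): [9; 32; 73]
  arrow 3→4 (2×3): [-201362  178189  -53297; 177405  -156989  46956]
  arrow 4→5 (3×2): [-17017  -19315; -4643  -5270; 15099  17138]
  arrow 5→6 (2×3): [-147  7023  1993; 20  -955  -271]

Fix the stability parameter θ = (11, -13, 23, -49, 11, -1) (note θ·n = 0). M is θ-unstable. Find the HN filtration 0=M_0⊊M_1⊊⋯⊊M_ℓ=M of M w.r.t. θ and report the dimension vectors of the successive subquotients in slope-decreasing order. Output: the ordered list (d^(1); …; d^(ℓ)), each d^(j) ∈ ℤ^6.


Interval decomposition of M: I[1,6], I[3,3], I[3,5], I[5,6].
HN type (ℓ=5): μ^(1)=23; μ^(2)=11; μ^(3)=5; μ^(4)=-7; μ^(5)=-13

((0, 0, 1, 0, 0, 0); (0, 0, 0, 0, 1, 0); (0, 0, 0, 0, 2, 2); (1, 1, 1, 1, 0, 0); (0, 0, 1, 1, 0, 0))


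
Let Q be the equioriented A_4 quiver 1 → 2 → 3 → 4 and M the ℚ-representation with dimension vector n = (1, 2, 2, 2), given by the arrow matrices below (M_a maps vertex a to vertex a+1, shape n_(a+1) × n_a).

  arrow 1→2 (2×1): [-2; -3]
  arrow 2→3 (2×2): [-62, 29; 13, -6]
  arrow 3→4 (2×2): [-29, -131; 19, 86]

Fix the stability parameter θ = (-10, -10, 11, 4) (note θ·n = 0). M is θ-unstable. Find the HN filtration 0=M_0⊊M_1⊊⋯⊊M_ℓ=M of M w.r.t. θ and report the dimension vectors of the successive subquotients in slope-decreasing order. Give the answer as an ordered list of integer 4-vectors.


Interval decomposition of M: I[1,4], I[2,4].
HN type (ℓ=2): μ^(1)=15/2; μ^(2)=-10

((0, 0, 2, 2); (1, 2, 0, 0))


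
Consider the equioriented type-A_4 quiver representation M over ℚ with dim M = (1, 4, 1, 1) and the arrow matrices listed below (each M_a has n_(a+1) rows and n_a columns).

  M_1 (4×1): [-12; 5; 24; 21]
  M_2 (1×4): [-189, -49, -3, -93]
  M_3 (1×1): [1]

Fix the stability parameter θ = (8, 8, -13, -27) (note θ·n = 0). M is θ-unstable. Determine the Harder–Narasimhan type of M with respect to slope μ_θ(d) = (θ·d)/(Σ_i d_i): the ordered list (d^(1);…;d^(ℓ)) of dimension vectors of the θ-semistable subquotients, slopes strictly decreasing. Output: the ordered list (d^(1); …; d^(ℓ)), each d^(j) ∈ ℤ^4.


Interval decomposition of M: I[1,4], I[2,2]^3.
HN type (ℓ=2): μ^(1)=8; μ^(2)=-6

((0, 3, 0, 0); (1, 1, 1, 1))


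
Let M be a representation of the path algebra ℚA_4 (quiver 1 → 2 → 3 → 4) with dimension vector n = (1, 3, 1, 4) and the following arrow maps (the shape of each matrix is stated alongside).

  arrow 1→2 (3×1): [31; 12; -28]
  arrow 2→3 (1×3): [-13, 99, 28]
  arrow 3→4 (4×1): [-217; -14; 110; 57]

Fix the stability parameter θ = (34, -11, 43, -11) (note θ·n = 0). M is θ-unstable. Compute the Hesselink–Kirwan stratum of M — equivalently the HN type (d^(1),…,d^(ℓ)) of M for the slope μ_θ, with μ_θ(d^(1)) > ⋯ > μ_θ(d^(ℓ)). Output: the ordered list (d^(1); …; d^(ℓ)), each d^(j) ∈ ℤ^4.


Interval decomposition of M: I[1,4], I[2,2]^2, I[4,4]^3.
HN type (ℓ=3): μ^(1)=16; μ^(2)=23/2; μ^(3)=-11

((0, 0, 1, 1); (1, 1, 0, 0); (0, 2, 0, 3))


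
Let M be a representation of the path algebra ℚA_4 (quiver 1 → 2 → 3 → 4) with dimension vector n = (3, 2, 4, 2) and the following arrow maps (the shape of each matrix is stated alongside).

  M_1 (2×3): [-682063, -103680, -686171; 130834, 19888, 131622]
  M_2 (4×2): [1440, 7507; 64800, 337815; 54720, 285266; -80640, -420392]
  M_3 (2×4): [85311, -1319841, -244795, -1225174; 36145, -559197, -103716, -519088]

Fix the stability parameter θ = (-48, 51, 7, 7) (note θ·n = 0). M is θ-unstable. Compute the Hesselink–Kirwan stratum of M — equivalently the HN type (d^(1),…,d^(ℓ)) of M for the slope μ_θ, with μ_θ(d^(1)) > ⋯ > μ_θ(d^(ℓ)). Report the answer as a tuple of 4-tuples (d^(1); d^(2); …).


Barcode: M ≅ I[1,1], I[1,2], I[1,3], I[3,3], I[3,4]^2. HN layers by μ_θ (4 steps, strictly decreasing):
  μ^(1)=51; μ^(2)=29; μ^(3)=7; μ^(4)=-48

((0, 1, 0, 0); (0, 1, 1, 0); (0, 0, 3, 2); (3, 0, 0, 0))


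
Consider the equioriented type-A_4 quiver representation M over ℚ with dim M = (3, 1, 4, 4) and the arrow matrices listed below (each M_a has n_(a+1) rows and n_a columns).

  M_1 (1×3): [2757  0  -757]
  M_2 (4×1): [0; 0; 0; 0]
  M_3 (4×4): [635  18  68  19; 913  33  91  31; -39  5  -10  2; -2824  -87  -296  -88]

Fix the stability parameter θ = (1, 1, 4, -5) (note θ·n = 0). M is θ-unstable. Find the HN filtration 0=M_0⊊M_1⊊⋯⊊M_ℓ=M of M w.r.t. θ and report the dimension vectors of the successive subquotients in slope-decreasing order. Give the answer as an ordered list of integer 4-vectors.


Barcode: M ≅ I[1,1]^2, I[1,2], I[3,4]^4. HN layers by μ_θ (2 steps, strictly decreasing):
  μ^(1)=1; μ^(2)=-1/2

((3, 1, 0, 0); (0, 0, 4, 4))


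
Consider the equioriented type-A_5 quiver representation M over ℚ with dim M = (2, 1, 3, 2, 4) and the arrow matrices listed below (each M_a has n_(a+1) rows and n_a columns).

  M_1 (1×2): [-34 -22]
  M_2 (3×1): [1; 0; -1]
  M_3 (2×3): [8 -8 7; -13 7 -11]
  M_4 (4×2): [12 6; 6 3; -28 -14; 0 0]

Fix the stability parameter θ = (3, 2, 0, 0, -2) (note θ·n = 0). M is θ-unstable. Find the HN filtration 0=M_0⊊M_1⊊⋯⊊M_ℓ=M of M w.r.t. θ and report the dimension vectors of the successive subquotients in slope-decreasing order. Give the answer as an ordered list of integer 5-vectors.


Interval decomposition of M: I[1,1], I[1,4], I[3,3], I[3,5], I[5,5]^3.
HN type (ℓ=5): μ^(1)=3; μ^(2)=5/4; μ^(3)=0; μ^(4)=-2/3; μ^(5)=-2

((1, 0, 0, 0, 0); (1, 1, 1, 1, 0); (0, 0, 1, 0, 0); (0, 0, 1, 1, 1); (0, 0, 0, 0, 3))


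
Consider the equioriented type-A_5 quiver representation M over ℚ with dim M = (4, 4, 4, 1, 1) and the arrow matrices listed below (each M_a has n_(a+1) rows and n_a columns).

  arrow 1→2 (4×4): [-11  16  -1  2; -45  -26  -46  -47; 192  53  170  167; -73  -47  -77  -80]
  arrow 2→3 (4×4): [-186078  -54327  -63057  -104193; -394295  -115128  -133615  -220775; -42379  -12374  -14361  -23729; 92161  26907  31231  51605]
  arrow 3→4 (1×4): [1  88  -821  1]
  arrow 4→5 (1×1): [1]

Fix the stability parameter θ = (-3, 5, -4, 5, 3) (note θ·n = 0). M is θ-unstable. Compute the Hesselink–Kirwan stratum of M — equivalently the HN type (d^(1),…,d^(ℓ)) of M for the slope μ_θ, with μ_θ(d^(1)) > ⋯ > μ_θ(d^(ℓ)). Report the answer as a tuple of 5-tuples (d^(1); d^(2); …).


Barcode: M ≅ I[1,2], I[1,3]^2, I[1,5], I[3,3]. HN layers by μ_θ (5 steps, strictly decreasing):
  μ^(1)=5; μ^(2)=4; μ^(3)=1/2; μ^(4)=-3; μ^(5)=-4

((0, 1, 0, 0, 0); (0, 0, 0, 1, 1); (0, 3, 3, 0, 0); (4, 0, 0, 0, 0); (0, 0, 1, 0, 0))


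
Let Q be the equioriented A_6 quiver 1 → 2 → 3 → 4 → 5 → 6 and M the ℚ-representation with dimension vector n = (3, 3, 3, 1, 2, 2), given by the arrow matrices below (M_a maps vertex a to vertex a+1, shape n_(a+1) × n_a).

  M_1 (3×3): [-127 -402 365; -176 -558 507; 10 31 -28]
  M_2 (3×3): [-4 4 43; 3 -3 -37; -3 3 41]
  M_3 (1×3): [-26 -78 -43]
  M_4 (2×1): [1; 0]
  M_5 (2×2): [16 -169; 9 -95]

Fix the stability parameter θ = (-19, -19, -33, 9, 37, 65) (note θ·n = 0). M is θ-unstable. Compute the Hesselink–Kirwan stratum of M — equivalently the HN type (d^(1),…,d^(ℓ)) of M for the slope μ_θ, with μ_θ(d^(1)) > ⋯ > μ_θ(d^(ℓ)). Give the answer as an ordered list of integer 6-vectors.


Via rank(M_{q-1}∘⋯∘M_p): M ≅ I[1,2], I[1,3], I[1,6], I[3,3], I[5,6].
μ_θ-semistable layers: μ^(1)=65; μ^(2)=37; μ^(3)=9; μ^(4)=-19; μ^(5)=-71/3; μ^(6)=-33

((0, 0, 0, 0, 0, 2); (0, 0, 0, 0, 2, 0); (0, 0, 0, 1, 0, 0); (1, 1, 0, 0, 0, 0); (2, 2, 2, 0, 0, 0); (0, 0, 1, 0, 0, 0))


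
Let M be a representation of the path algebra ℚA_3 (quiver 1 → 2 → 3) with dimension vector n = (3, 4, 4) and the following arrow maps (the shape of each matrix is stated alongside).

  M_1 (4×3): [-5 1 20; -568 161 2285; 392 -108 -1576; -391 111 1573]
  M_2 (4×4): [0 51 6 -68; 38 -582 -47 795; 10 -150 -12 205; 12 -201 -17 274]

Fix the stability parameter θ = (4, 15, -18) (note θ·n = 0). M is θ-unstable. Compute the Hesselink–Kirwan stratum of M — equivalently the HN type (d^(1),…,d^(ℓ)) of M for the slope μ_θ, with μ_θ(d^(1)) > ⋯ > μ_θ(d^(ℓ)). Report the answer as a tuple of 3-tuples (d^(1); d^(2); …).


Via rank(M_{q-1}∘⋯∘M_p): M ≅ I[1,3]^3, I[2,2], I[3,3].
μ_θ-semistable layers: μ^(1)=15; μ^(2)=1/3; μ^(3)=-18

((0, 1, 0); (3, 3, 3); (0, 0, 1))


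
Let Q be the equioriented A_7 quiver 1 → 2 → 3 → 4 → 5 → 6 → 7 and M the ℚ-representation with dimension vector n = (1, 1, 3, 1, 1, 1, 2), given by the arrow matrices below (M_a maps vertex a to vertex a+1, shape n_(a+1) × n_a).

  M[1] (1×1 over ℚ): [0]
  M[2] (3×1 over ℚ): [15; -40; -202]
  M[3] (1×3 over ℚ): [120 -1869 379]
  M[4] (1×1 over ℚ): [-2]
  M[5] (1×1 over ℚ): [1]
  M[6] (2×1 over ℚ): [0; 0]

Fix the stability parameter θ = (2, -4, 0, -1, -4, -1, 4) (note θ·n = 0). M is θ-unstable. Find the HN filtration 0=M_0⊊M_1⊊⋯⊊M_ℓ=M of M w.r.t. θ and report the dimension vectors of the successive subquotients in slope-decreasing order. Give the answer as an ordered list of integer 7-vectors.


Via rank(M_{q-1}∘⋯∘M_p): M ≅ I[1,1], I[2,6], I[3,3]^2, I[7,7]^2.
μ_θ-semistable layers: μ^(1)=4; μ^(2)=2; μ^(3)=0; μ^(4)=-1; μ^(5)=-5/3; μ^(6)=-4

((0, 0, 0, 0, 0, 0, 2); (1, 0, 0, 0, 0, 0, 0); (0, 0, 2, 0, 0, 0, 0); (0, 0, 0, 0, 0, 1, 0); (0, 0, 1, 1, 1, 0, 0); (0, 1, 0, 0, 0, 0, 0))


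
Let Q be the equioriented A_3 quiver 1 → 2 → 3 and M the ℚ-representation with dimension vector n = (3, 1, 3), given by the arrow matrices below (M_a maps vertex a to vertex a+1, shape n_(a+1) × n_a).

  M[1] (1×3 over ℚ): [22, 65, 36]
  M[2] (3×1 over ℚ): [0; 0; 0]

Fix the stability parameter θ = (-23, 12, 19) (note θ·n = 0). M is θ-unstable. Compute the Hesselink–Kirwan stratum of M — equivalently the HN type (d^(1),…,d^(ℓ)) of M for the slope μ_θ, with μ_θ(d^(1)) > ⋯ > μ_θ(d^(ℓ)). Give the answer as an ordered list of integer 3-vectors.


Via rank(M_{q-1}∘⋯∘M_p): M ≅ I[1,1]^2, I[1,2], I[3,3]^3.
μ_θ-semistable layers: μ^(1)=19; μ^(2)=12; μ^(3)=-23

((0, 0, 3); (0, 1, 0); (3, 0, 0))


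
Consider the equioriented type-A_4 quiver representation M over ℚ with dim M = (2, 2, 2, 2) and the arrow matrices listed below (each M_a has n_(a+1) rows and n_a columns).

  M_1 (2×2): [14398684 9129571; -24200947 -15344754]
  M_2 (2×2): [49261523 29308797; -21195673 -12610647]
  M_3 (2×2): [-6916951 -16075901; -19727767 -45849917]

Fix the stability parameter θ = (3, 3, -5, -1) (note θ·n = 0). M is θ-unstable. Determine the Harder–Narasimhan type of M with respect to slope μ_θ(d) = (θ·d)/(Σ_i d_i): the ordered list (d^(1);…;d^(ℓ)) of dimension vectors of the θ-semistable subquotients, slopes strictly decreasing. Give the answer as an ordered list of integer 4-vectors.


Interval decomposition of M: I[1,2], I[1,3], I[3,4], I[4,4].
HN type (ℓ=4): μ^(1)=3; μ^(2)=1/3; μ^(3)=-1; μ^(4)=-5

((1, 1, 0, 0); (1, 1, 1, 0); (0, 0, 0, 2); (0, 0, 1, 0))


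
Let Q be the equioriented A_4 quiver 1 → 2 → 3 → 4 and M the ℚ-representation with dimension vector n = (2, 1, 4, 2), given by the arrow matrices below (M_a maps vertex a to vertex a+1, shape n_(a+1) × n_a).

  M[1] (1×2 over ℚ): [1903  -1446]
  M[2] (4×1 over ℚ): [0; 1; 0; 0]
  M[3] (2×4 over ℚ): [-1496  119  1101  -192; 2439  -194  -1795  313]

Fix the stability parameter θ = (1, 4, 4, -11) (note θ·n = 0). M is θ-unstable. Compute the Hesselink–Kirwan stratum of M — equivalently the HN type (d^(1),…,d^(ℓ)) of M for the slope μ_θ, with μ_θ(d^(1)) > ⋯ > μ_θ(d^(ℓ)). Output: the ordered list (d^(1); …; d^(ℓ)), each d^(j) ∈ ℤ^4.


Via rank(M_{q-1}∘⋯∘M_p): M ≅ I[1,1], I[1,4], I[3,3]^2, I[3,4].
μ_θ-semistable layers: μ^(1)=4; μ^(2)=1; μ^(3)=-1/2; μ^(4)=-7/2

((0, 0, 2, 0); (1, 0, 0, 0); (1, 1, 1, 1); (0, 0, 1, 1))


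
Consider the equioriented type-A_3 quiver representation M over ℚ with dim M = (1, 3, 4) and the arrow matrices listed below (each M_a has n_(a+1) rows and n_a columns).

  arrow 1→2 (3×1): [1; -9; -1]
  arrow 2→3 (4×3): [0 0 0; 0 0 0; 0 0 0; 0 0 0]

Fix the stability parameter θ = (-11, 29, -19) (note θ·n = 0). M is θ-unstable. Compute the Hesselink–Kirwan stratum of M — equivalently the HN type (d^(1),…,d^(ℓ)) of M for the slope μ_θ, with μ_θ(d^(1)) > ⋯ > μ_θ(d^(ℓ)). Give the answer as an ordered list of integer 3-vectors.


Via rank(M_{q-1}∘⋯∘M_p): M ≅ I[1,2], I[2,2]^2, I[3,3]^4.
μ_θ-semistable layers: μ^(1)=29; μ^(2)=-11; μ^(3)=-19

((0, 3, 0); (1, 0, 0); (0, 0, 4))


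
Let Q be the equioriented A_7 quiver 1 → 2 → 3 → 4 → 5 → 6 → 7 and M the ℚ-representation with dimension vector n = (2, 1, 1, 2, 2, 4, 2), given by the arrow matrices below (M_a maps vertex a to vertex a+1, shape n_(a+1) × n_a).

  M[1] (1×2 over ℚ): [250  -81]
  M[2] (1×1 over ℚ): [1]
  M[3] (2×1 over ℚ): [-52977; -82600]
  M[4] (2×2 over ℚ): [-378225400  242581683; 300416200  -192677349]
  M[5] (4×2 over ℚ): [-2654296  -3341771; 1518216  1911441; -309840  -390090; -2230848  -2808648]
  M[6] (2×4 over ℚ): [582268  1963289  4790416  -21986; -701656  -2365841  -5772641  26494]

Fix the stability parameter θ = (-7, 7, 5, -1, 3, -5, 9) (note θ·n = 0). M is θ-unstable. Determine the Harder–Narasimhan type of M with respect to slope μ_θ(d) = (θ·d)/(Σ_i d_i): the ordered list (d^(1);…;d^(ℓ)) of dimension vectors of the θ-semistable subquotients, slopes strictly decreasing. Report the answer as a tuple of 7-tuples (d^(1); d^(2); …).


Via rank(M_{q-1}∘⋯∘M_p): M ≅ I[1,1], I[1,4], I[4,7], I[5,5], I[6,6]^2, I[6,7].
μ_θ-semistable layers: μ^(1)=9; μ^(2)=11/3; μ^(3)=3; μ^(4)=-1; μ^(5)=-5; μ^(6)=-7

((0, 0, 0, 0, 0, 0, 2); (0, 1, 1, 1, 0, 0, 0); (0, 0, 0, 0, 1, 0, 0); (0, 0, 0, 1, 1, 1, 0); (0, 0, 0, 0, 0, 3, 0); (2, 0, 0, 0, 0, 0, 0))


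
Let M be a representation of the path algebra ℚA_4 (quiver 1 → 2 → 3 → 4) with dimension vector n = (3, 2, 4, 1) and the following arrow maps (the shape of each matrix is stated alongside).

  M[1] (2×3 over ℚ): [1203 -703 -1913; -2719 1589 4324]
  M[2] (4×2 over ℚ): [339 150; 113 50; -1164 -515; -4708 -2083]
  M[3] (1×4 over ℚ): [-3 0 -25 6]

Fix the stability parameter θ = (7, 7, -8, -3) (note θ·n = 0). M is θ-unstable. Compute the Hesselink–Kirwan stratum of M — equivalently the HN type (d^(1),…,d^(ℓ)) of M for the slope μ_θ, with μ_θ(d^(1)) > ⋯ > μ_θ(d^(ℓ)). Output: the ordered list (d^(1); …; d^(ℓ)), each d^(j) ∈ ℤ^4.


Interval decomposition of M: I[1,1], I[1,3], I[1,4], I[3,3]^2.
HN type (ℓ=4): μ^(1)=7; μ^(2)=2; μ^(3)=3/4; μ^(4)=-8

((1, 0, 0, 0); (1, 1, 1, 0); (1, 1, 1, 1); (0, 0, 2, 0))


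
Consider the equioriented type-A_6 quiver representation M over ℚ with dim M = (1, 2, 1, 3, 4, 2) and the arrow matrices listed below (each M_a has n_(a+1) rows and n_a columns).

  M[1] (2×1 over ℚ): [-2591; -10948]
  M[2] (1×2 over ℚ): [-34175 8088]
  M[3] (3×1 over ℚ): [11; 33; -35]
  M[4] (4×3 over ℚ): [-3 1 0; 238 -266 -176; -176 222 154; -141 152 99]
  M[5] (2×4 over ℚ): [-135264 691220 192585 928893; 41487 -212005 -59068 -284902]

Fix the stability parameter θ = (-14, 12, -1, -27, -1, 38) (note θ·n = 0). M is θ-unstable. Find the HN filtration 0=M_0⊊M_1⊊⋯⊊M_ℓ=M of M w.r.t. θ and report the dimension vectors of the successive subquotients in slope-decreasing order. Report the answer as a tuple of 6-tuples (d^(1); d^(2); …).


Via rank(M_{q-1}∘⋯∘M_p): M ≅ I[1,4], I[2,2], I[4,6]^2, I[5,5]^2.
μ_θ-semistable layers: μ^(1)=38; μ^(2)=12; μ^(3)=-1; μ^(4)=-16/3; μ^(5)=-14; μ^(6)=-27

((0, 0, 0, 0, 0, 2); (0, 1, 0, 0, 0, 0); (0, 0, 0, 0, 4, 0); (0, 1, 1, 1, 0, 0); (1, 0, 0, 0, 0, 0); (0, 0, 0, 2, 0, 0))


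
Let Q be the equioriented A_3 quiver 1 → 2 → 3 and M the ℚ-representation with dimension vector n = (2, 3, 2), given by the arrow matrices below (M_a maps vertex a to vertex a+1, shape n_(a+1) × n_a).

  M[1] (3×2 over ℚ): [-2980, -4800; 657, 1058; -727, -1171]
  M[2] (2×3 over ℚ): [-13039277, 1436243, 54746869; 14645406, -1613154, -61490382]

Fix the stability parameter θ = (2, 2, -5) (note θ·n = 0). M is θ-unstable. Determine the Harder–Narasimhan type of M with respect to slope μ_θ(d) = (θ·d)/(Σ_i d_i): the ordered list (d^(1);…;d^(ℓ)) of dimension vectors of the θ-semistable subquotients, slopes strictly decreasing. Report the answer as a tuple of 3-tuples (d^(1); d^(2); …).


Interval decomposition of M: I[1,2], I[1,3], I[2,2], I[3,3].
HN type (ℓ=3): μ^(1)=2; μ^(2)=-1/3; μ^(3)=-5

((1, 2, 0); (1, 1, 1); (0, 0, 1))


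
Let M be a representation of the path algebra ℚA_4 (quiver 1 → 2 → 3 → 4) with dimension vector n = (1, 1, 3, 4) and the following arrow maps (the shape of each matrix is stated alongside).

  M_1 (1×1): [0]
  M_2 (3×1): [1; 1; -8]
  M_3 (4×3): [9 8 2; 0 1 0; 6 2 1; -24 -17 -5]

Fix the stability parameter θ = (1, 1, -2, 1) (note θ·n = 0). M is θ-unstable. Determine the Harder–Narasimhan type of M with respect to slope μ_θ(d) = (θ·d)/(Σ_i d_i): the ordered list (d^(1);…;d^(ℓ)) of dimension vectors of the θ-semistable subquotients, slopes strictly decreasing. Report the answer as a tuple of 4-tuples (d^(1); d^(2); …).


Interval decomposition of M: I[1,1], I[2,4], I[3,4]^2, I[4,4].
HN type (ℓ=3): μ^(1)=1; μ^(2)=-1/2; μ^(3)=-2

((1, 0, 0, 4); (0, 1, 1, 0); (0, 0, 2, 0))


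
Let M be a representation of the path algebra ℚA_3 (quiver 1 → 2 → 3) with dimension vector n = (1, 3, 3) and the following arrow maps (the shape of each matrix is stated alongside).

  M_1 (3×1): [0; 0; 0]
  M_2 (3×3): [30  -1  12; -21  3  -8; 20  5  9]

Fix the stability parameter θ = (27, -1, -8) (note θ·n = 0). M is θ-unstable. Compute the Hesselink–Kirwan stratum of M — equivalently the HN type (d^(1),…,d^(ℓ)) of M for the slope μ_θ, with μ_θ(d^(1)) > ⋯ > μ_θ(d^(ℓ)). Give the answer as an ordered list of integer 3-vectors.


Interval decomposition of M: I[1,1], I[2,3]^3.
HN type (ℓ=2): μ^(1)=27; μ^(2)=-9/2

((1, 0, 0); (0, 3, 3))


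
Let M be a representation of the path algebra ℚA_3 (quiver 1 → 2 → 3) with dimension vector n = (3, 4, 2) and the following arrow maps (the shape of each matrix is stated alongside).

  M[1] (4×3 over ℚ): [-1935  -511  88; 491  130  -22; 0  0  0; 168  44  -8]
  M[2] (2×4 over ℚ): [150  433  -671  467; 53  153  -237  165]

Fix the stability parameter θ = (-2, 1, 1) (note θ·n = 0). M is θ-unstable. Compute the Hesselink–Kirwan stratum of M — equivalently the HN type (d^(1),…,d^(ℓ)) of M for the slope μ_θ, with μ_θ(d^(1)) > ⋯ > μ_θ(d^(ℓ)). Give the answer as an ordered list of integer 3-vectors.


Interval decomposition of M: I[1,1], I[1,3]^2, I[2,2]^2.
HN type (ℓ=2): μ^(1)=1; μ^(2)=-2

((0, 4, 2); (3, 0, 0))


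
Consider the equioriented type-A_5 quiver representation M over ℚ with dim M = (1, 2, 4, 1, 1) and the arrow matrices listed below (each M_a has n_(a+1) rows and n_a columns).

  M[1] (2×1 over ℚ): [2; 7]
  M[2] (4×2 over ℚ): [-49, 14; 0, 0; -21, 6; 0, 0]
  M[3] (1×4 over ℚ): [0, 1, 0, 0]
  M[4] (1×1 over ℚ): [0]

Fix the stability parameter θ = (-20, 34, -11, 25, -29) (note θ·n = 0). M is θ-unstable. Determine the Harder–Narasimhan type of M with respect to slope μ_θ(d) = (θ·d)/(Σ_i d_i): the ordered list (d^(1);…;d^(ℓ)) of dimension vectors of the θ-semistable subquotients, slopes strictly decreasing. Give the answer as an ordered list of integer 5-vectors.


Via rank(M_{q-1}∘⋯∘M_p): M ≅ I[1,2], I[2,3], I[3,3]^2, I[3,4], I[5,5].
μ_θ-semistable layers: μ^(1)=34; μ^(2)=25; μ^(3)=23/2; μ^(4)=-11; μ^(5)=-20; μ^(6)=-29

((0, 1, 0, 0, 0); (0, 0, 0, 1, 0); (0, 1, 1, 0, 0); (0, 0, 3, 0, 0); (1, 0, 0, 0, 0); (0, 0, 0, 0, 1))


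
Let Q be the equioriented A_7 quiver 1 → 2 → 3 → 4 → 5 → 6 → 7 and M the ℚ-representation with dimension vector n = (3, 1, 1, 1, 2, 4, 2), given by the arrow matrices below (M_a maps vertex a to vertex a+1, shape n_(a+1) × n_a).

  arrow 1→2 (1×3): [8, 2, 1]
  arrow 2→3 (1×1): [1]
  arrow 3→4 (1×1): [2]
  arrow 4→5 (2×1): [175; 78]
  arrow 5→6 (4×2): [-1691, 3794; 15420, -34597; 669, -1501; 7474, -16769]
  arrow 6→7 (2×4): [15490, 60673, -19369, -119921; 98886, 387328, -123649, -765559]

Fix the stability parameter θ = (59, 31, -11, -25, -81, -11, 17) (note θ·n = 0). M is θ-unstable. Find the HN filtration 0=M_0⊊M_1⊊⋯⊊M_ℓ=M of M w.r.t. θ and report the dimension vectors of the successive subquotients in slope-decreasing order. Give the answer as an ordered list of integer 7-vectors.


Barcode: M ≅ I[1,1]^2, I[1,7], I[5,7], I[6,6]^2. HN layers by μ_θ (5 steps, strictly decreasing):
  μ^(1)=59; μ^(2)=17; μ^(3)=-19/3; μ^(4)=-11; μ^(5)=-81

((2, 0, 0, 0, 0, 0, 0); (0, 0, 0, 0, 0, 0, 2); (1, 1, 1, 1, 1, 1, 0); (0, 0, 0, 0, 0, 3, 0); (0, 0, 0, 0, 1, 0, 0))


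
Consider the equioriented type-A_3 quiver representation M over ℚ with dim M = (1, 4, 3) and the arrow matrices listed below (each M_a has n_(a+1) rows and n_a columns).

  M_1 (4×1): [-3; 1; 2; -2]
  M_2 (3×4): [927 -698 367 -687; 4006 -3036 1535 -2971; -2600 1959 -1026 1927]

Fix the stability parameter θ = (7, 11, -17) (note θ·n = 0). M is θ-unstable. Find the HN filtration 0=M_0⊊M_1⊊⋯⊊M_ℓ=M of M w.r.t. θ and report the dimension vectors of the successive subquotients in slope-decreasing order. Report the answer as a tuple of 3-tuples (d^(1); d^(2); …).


Via rank(M_{q-1}∘⋯∘M_p): M ≅ I[1,3], I[2,2], I[2,3]^2.
μ_θ-semistable layers: μ^(1)=11; μ^(2)=1/3; μ^(3)=-3

((0, 1, 0); (1, 1, 1); (0, 2, 2))


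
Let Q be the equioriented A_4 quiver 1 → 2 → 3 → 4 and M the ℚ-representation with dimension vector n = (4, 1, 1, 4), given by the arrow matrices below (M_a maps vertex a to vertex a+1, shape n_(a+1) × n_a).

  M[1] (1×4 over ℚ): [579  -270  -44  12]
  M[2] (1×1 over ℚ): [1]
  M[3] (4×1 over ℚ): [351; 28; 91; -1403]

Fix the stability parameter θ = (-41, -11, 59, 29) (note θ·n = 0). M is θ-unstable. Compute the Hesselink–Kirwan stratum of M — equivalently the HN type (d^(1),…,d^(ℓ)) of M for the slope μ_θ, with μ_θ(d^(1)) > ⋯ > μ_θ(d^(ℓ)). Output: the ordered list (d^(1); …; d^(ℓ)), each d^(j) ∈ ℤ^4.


Via rank(M_{q-1}∘⋯∘M_p): M ≅ I[1,1]^3, I[1,4], I[4,4]^3.
μ_θ-semistable layers: μ^(1)=44; μ^(2)=29; μ^(3)=-11; μ^(4)=-41

((0, 0, 1, 1); (0, 0, 0, 3); (0, 1, 0, 0); (4, 0, 0, 0))


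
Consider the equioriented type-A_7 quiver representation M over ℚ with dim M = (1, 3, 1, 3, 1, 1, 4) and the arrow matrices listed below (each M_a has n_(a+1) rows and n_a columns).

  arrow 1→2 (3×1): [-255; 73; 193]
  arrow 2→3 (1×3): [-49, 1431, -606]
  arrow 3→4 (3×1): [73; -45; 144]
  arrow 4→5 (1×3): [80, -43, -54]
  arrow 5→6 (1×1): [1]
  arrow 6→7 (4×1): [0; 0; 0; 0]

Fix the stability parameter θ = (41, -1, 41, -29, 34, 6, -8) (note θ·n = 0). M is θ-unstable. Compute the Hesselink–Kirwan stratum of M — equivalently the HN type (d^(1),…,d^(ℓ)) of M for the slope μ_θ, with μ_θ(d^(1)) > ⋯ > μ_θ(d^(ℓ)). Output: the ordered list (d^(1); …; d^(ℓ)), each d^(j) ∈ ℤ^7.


Interval decomposition of M: I[1,2], I[2,2], I[2,6], I[4,4]^2, I[7,7]^4.
HN type (ℓ=5): μ^(1)=20; μ^(2)=6; μ^(3)=-1; μ^(4)=-8; μ^(5)=-29

((1, 1, 0, 0, 1, 1, 0); (0, 0, 1, 1, 0, 0, 0); (0, 2, 0, 0, 0, 0, 0); (0, 0, 0, 0, 0, 0, 4); (0, 0, 0, 2, 0, 0, 0))


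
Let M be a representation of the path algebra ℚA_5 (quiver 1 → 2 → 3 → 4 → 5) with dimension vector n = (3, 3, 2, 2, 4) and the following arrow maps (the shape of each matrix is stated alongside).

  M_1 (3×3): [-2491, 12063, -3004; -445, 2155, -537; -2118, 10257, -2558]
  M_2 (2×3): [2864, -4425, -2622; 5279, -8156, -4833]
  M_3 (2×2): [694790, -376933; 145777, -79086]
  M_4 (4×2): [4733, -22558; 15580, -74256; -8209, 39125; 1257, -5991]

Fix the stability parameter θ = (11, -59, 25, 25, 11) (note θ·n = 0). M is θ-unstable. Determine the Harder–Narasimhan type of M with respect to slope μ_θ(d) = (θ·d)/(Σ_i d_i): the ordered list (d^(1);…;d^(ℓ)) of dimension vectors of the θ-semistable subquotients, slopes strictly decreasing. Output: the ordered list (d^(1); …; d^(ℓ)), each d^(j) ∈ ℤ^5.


Interval decomposition of M: I[1,2], I[1,5]^2, I[5,5]^2.
HN type (ℓ=3): μ^(1)=61/3; μ^(2)=11; μ^(3)=-24

((0, 0, 2, 2, 2); (0, 0, 0, 0, 2); (3, 3, 0, 0, 0))


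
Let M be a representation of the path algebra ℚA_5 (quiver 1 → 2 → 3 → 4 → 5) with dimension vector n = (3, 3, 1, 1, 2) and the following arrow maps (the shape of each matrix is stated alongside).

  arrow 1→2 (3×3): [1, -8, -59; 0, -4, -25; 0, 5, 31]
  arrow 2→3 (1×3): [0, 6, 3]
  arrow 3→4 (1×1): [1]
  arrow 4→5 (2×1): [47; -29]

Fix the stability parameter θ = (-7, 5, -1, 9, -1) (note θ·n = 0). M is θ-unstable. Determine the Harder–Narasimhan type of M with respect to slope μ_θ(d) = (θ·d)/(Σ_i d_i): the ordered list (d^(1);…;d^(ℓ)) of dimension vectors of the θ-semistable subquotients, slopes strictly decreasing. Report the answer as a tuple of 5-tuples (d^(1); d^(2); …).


Via rank(M_{q-1}∘⋯∘M_p): M ≅ I[1,2]^2, I[1,5], I[5,5].
μ_θ-semistable layers: μ^(1)=5; μ^(2)=4; μ^(3)=2; μ^(4)=-1; μ^(5)=-7

((0, 2, 0, 0, 0); (0, 0, 0, 1, 1); (0, 1, 1, 0, 0); (0, 0, 0, 0, 1); (3, 0, 0, 0, 0))


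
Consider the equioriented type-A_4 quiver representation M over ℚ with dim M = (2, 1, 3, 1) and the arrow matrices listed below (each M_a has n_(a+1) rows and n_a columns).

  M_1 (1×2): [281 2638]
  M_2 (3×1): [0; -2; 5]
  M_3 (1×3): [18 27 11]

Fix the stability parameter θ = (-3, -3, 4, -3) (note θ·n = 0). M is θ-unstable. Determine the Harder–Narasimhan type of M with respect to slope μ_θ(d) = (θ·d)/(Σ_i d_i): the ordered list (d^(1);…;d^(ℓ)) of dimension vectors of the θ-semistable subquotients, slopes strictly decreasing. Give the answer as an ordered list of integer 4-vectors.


Via rank(M_{q-1}∘⋯∘M_p): M ≅ I[1,1], I[1,4], I[3,3]^2.
μ_θ-semistable layers: μ^(1)=4; μ^(2)=1/2; μ^(3)=-3

((0, 0, 2, 0); (0, 0, 1, 1); (2, 1, 0, 0))


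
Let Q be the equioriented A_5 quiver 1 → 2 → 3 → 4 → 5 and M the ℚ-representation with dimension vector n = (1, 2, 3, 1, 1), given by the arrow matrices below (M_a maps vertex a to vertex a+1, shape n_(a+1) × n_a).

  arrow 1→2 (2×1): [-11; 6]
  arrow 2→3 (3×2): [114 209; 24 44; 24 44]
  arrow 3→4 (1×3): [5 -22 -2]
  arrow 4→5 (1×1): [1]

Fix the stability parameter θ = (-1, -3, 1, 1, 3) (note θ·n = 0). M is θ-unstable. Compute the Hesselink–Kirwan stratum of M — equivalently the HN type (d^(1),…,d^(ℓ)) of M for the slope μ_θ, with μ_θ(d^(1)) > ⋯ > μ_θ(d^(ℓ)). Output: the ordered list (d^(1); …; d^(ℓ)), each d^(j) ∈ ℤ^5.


Via rank(M_{q-1}∘⋯∘M_p): M ≅ I[1,2], I[2,5], I[3,3]^2.
μ_θ-semistable layers: μ^(1)=3; μ^(2)=1; μ^(3)=-2; μ^(4)=-3

((0, 0, 0, 0, 1); (0, 0, 3, 1, 0); (1, 1, 0, 0, 0); (0, 1, 0, 0, 0))


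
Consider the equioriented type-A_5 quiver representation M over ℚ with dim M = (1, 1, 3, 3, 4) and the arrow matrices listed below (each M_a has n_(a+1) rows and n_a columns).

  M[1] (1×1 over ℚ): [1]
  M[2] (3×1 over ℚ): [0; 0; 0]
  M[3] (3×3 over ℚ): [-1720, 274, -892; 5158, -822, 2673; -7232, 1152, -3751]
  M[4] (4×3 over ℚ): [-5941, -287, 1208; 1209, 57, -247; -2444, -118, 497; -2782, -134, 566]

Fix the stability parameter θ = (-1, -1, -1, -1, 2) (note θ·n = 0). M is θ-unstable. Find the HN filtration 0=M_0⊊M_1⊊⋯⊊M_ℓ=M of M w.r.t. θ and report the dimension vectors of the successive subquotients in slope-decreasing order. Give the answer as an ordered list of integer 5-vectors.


Via rank(M_{q-1}∘⋯∘M_p): M ≅ I[1,2], I[3,4], I[3,5]^2, I[5,5]^2.
μ_θ-semistable layers: μ^(1)=2; μ^(2)=-1

((0, 0, 0, 0, 4); (1, 1, 3, 3, 0))


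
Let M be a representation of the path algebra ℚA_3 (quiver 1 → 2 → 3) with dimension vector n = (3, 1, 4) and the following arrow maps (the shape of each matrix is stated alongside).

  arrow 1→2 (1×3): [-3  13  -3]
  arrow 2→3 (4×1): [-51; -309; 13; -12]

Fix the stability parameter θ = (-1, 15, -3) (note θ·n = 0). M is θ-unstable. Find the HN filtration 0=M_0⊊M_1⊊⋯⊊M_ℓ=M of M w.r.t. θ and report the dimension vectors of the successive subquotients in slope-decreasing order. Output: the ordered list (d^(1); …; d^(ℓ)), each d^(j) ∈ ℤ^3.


Via rank(M_{q-1}∘⋯∘M_p): M ≅ I[1,1]^2, I[1,3], I[3,3]^3.
μ_θ-semistable layers: μ^(1)=6; μ^(2)=-1; μ^(3)=-3

((0, 1, 1); (3, 0, 0); (0, 0, 3))


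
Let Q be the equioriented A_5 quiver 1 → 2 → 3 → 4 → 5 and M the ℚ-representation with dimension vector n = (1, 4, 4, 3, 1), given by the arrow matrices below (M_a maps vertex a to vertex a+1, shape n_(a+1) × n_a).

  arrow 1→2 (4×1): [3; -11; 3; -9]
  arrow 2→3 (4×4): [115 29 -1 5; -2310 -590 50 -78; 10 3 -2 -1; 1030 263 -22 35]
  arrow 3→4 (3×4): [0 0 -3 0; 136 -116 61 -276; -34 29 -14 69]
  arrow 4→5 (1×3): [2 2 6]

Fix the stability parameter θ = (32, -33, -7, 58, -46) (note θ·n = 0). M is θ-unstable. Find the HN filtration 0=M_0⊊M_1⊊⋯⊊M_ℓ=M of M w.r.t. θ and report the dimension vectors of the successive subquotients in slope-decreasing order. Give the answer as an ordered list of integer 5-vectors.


Barcode: M ≅ I[1,3], I[2,2]^2, I[2,5], I[3,3], I[3,4], I[4,4]. HN layers by μ_θ (5 steps, strictly decreasing):
  μ^(1)=58; μ^(2)=6; μ^(3)=-8/3; μ^(4)=-7; μ^(5)=-33

((0, 0, 0, 2, 0); (0, 0, 0, 1, 1); (1, 1, 1, 0, 0); (0, 0, 3, 0, 0); (0, 3, 0, 0, 0))


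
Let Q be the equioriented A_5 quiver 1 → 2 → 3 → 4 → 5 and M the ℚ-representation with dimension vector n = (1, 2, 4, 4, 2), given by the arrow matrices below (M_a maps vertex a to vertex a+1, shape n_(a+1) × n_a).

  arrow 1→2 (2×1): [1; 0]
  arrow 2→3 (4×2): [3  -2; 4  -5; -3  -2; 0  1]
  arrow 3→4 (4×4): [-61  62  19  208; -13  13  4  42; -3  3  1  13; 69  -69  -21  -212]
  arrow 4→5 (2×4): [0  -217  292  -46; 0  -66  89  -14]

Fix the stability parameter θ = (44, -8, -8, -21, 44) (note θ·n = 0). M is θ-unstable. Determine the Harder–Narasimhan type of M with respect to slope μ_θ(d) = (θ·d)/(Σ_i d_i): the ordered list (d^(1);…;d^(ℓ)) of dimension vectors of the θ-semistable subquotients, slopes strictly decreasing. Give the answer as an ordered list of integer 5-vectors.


Via rank(M_{q-1}∘⋯∘M_p): M ≅ I[1,5], I[2,5], I[3,4]^2.
μ_θ-semistable layers: μ^(1)=44; μ^(2)=7/4; μ^(3)=-37/3; μ^(4)=-29/2

((0, 0, 0, 0, 2); (1, 1, 1, 1, 0); (0, 1, 1, 1, 0); (0, 0, 2, 2, 0))


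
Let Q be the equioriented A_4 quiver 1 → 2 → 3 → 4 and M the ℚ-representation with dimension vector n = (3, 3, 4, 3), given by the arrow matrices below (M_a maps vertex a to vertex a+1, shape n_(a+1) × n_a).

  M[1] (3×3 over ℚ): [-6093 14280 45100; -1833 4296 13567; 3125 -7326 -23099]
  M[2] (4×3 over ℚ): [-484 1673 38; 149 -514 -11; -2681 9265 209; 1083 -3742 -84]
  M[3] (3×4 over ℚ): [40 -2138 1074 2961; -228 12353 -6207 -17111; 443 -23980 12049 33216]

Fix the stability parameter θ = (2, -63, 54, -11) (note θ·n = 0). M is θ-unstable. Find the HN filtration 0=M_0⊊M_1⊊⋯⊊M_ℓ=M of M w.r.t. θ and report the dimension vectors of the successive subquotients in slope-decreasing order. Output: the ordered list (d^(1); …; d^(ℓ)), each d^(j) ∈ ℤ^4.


Interval decomposition of M: I[1,4]^3, I[3,3].
HN type (ℓ=3): μ^(1)=54; μ^(2)=43/2; μ^(3)=-61/2

((0, 0, 1, 0); (0, 0, 3, 3); (3, 3, 0, 0))


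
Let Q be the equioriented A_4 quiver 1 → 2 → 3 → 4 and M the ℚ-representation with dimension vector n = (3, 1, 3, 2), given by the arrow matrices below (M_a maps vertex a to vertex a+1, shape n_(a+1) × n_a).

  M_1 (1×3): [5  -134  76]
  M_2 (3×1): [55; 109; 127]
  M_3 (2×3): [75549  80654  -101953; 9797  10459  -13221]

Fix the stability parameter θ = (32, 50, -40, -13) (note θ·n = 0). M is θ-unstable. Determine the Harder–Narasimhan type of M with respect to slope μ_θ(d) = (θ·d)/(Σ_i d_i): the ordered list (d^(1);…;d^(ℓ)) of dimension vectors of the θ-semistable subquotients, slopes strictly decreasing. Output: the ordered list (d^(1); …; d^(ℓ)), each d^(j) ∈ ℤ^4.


Barcode: M ≅ I[1,1]^2, I[1,4], I[3,3], I[3,4]. HN layers by μ_θ (4 steps, strictly decreasing):
  μ^(1)=32; μ^(2)=29/4; μ^(3)=-13; μ^(4)=-40

((2, 0, 0, 0); (1, 1, 1, 1); (0, 0, 0, 1); (0, 0, 2, 0))


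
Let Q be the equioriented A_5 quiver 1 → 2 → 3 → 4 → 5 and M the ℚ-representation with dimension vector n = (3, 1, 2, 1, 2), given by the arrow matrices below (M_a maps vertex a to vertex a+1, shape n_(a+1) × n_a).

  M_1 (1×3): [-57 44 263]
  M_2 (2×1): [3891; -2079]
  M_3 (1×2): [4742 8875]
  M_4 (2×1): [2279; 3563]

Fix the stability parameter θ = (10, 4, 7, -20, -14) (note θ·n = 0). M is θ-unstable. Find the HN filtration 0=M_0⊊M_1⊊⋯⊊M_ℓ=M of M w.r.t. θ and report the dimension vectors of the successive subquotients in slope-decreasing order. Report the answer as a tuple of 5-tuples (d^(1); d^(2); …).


Via rank(M_{q-1}∘⋯∘M_p): M ≅ I[1,1]^2, I[1,5], I[3,3], I[5,5].
μ_θ-semistable layers: μ^(1)=10; μ^(2)=7; μ^(3)=-13/5; μ^(4)=-14

((2, 0, 0, 0, 0); (0, 0, 1, 0, 0); (1, 1, 1, 1, 1); (0, 0, 0, 0, 1))


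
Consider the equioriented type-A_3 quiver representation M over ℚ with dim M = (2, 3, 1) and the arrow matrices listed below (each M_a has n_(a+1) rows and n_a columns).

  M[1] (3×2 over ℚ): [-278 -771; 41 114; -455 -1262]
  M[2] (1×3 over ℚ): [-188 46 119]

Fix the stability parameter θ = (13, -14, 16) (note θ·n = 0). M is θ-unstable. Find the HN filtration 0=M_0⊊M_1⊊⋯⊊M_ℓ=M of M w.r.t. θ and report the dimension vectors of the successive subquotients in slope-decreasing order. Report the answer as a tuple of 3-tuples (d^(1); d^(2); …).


Via rank(M_{q-1}∘⋯∘M_p): M ≅ I[1,2], I[1,3], I[2,2].
μ_θ-semistable layers: μ^(1)=16; μ^(2)=-1/2; μ^(3)=-14

((0, 0, 1); (2, 2, 0); (0, 1, 0))


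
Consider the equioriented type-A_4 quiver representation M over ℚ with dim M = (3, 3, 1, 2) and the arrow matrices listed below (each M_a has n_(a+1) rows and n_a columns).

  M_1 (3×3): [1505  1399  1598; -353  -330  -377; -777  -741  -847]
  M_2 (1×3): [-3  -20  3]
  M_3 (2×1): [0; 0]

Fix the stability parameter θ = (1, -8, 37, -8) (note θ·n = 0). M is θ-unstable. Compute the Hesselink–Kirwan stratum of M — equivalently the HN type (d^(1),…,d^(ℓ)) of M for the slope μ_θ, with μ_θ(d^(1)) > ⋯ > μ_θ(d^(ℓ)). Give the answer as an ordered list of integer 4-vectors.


Barcode: M ≅ I[1,2]^2, I[1,3], I[4,4]^2. HN layers by μ_θ (3 steps, strictly decreasing):
  μ^(1)=37; μ^(2)=-7/2; μ^(3)=-8

((0, 0, 1, 0); (3, 3, 0, 0); (0, 0, 0, 2))


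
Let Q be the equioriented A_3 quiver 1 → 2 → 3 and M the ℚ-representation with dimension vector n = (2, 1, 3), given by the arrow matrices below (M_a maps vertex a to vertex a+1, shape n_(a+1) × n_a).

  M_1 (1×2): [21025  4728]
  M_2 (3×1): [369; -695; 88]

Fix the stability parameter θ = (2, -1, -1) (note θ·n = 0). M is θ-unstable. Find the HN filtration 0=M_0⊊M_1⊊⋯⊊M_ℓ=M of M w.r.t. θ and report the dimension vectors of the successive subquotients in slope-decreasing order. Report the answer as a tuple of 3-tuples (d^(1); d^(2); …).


Via rank(M_{q-1}∘⋯∘M_p): M ≅ I[1,1], I[1,3], I[3,3]^2.
μ_θ-semistable layers: μ^(1)=2; μ^(2)=0; μ^(3)=-1

((1, 0, 0); (1, 1, 1); (0, 0, 2))


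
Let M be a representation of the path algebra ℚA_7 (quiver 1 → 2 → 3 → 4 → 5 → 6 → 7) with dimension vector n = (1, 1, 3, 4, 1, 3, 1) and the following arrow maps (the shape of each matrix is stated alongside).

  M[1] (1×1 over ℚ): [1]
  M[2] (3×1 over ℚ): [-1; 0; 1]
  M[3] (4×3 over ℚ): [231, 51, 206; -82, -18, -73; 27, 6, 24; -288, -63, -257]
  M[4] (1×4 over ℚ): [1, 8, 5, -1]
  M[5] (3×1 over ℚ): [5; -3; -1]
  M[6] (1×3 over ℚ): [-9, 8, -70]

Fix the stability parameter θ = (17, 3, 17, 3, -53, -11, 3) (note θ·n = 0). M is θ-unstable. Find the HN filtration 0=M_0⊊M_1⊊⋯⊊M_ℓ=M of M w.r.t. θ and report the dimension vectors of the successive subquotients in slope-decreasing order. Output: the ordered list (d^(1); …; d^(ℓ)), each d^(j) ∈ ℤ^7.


Via rank(M_{q-1}∘⋯∘M_p): M ≅ I[1,7], I[3,4]^2, I[4,4], I[6,6]^2.
μ_θ-semistable layers: μ^(1)=10; μ^(2)=3; μ^(3)=-4; μ^(4)=-11

((0, 0, 2, 2, 0, 0, 0); (0, 0, 0, 1, 0, 0, 1); (1, 1, 1, 1, 1, 1, 0); (0, 0, 0, 0, 0, 2, 0))


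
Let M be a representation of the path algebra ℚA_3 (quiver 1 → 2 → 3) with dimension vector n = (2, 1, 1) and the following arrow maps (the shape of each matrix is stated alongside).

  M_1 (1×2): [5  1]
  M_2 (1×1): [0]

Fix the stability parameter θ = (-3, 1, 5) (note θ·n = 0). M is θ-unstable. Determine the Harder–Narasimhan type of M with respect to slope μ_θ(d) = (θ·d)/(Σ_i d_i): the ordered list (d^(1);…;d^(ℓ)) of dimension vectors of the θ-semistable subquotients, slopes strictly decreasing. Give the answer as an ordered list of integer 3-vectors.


Interval decomposition of M: I[1,1], I[1,2], I[3,3].
HN type (ℓ=3): μ^(1)=5; μ^(2)=1; μ^(3)=-3

((0, 0, 1); (0, 1, 0); (2, 0, 0))
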